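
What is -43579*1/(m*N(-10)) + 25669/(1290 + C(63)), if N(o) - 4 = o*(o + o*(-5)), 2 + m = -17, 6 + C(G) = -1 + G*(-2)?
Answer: 142712653/8705268 ≈ 16.394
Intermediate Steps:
C(G) = -7 - 2*G (C(G) = -6 + (-1 + G*(-2)) = -6 + (-1 - 2*G) = -7 - 2*G)
m = -19 (m = -2 - 17 = -19)
N(o) = 4 - 4*o² (N(o) = 4 + o*(o + o*(-5)) = 4 + o*(o - 5*o) = 4 + o*(-4*o) = 4 - 4*o²)
-43579*1/(m*N(-10)) + 25669/(1290 + C(63)) = -43579*(-1/(19*(4 - 4*(-10)²))) + 25669/(1290 + (-7 - 2*63)) = -43579*(-1/(19*(4 - 4*100))) + 25669/(1290 + (-7 - 126)) = -43579*(-1/(19*(4 - 400))) + 25669/(1290 - 133) = -43579/((-19*(-396))) + 25669/1157 = -43579/7524 + 25669*(1/1157) = -43579*1/7524 + 25669/1157 = -43579/7524 + 25669/1157 = 142712653/8705268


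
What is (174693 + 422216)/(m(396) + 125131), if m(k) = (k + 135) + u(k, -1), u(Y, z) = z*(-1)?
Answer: 596909/125663 ≈ 4.7501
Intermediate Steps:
u(Y, z) = -z
m(k) = 136 + k (m(k) = (k + 135) - 1*(-1) = (135 + k) + 1 = 136 + k)
(174693 + 422216)/(m(396) + 125131) = (174693 + 422216)/((136 + 396) + 125131) = 596909/(532 + 125131) = 596909/125663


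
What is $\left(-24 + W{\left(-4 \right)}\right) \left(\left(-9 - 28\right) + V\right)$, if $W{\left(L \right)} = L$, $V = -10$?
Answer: $1316$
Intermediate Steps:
$\left(-24 + W{\left(-4 \right)}\right) \left(\left(-9 - 28\right) + V\right) = \left(-24 - 4\right) \left(\left(-9 - 28\right) - 10\right) = - 28 \left(-37 - 10\right) = \left(-28\right) \left(-47\right) = 1316$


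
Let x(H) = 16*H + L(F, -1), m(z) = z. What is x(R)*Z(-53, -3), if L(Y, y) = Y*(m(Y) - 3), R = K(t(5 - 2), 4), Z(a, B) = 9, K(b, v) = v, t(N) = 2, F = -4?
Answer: 828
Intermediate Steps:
R = 4
L(Y, y) = Y*(-3 + Y) (L(Y, y) = Y*(Y - 3) = Y*(-3 + Y))
x(H) = 28 + 16*H (x(H) = 16*H - 4*(-3 - 4) = 16*H - 4*(-7) = 16*H + 28 = 28 + 16*H)
x(R)*Z(-53, -3) = (28 + 16*4)*9 = (28 + 64)*9 = 92*9 = 828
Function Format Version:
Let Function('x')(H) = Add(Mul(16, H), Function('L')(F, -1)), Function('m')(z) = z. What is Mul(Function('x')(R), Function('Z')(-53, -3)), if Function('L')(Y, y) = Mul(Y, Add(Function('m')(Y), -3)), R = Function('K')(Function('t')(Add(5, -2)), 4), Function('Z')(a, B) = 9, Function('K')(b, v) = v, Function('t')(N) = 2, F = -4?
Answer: 828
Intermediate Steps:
R = 4
Function('L')(Y, y) = Mul(Y, Add(-3, Y)) (Function('L')(Y, y) = Mul(Y, Add(Y, -3)) = Mul(Y, Add(-3, Y)))
Function('x')(H) = Add(28, Mul(16, H)) (Function('x')(H) = Add(Mul(16, H), Mul(-4, Add(-3, -4))) = Add(Mul(16, H), Mul(-4, -7)) = Add(Mul(16, H), 28) = Add(28, Mul(16, H)))
Mul(Function('x')(R), Function('Z')(-53, -3)) = Mul(Add(28, Mul(16, 4)), 9) = Mul(Add(28, 64), 9) = Mul(92, 9) = 828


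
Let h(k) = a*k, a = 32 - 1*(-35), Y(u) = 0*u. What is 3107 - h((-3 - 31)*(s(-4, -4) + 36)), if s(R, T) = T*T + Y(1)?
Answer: 121563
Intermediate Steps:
Y(u) = 0
a = 67 (a = 32 + 35 = 67)
s(R, T) = T**2 (s(R, T) = T*T + 0 = T**2 + 0 = T**2)
h(k) = 67*k
3107 - h((-3 - 31)*(s(-4, -4) + 36)) = 3107 - 67*(-3 - 31)*((-4)**2 + 36) = 3107 - 67*(-34*(16 + 36)) = 3107 - 67*(-34*52) = 3107 - 67*(-1768) = 3107 - 1*(-118456) = 3107 + 118456 = 121563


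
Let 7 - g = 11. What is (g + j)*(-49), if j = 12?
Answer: -392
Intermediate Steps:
g = -4 (g = 7 - 1*11 = 7 - 11 = -4)
(g + j)*(-49) = (-4 + 12)*(-49) = 8*(-49) = -392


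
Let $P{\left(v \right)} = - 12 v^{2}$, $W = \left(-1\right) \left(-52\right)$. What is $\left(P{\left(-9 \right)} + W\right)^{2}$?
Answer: $846400$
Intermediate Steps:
$W = 52$
$\left(P{\left(-9 \right)} + W\right)^{2} = \left(- 12 \left(-9\right)^{2} + 52\right)^{2} = \left(\left(-12\right) 81 + 52\right)^{2} = \left(-972 + 52\right)^{2} = \left(-920\right)^{2} = 846400$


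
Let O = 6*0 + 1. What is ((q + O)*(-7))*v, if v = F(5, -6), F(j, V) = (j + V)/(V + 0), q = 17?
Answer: -21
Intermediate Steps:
O = 1 (O = 0 + 1 = 1)
F(j, V) = (V + j)/V
v = 1/6 (v = (-6 + 5)/(-6) = -1/6*(-1) = 1/6 ≈ 0.16667)
((q + O)*(-7))*v = ((17 + 1)*(-7))*(1/6) = (18*(-7))*(1/6) = -126*1/6 = -21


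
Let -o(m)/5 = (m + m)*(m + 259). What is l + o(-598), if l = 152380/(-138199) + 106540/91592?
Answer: -6415098376975315/3164480702 ≈ -2.0272e+6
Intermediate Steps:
o(m) = -10*m*(259 + m) (o(m) = -5*(m + m)*(m + 259) = -5*2*m*(259 + m) = -10*m*(259 + m))
l = 191733125/3164480702 (l = 152380*(-1/138199) + 106540*(1/91592) = -152380/138199 + 26635/22898 = 191733125/3164480702 ≈ 0.060589)
l + o(-598) = 191733125/3164480702 - 10*(-598)*(259 - 598) = 191733125/3164480702 - 10*(-598)*(-339) = 191733125/3164480702 - 2027220 = -6415098376975315/3164480702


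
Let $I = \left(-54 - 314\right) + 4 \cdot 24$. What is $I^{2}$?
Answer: $73984$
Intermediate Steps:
$I = -272$ ($I = -368 + 96 = -272$)
$I^{2} = \left(-272\right)^{2} = 73984$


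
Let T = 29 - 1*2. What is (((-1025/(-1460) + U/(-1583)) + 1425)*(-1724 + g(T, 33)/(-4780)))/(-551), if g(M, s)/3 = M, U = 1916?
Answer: 5426166485845743/1217427932080 ≈ 4457.1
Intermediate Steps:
T = 27 (T = 29 - 2 = 27)
g(M, s) = 3*M
(((-1025/(-1460) + U/(-1583)) + 1425)*(-1724 + g(T, 33)/(-4780)))/(-551) = (((-1025/(-1460) + 1916/(-1583)) + 1425)*(-1724 + (3*27)/(-4780)))/(-551) = (((-1025*(-1/1460) + 1916*(-1/1583)) + 1425)*(-1724 + 81*(-1/4780)))*(-1/551) = (((205/292 - 1916/1583) + 1425)*(-1724 - 81/4780))*(-1/551) = ((-234957/462236 + 1425)*(-8240801/4780))*(-1/551) = ((658451343/462236)*(-8240801/4780))*(-1/551) = -5426166485845743/2209488080*(-1/551) = 5426166485845743/1217427932080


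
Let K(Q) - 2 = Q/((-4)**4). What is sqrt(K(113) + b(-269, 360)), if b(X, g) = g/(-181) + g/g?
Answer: sqrt(12181481)/2896 ≈ 1.2052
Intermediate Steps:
b(X, g) = 1 - g/181 (b(X, g) = g*(-1/181) + 1 = -g/181 + 1 = 1 - g/181)
K(Q) = 2 + Q/256 (K(Q) = 2 + Q/((-4)**4) = 2 + Q/256)
sqrt(K(113) + b(-269, 360)) = sqrt((2 + (1/256)*113) + (1 - 1/181*360)) = sqrt((2 + 113/256) + (1 - 360/181)) = sqrt(625/256 - 179/181) = sqrt(67301/46336) = sqrt(12181481)/2896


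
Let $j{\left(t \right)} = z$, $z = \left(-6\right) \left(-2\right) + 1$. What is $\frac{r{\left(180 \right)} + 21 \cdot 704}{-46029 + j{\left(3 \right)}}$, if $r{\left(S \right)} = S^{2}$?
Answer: $- \frac{2949}{2876} \approx -1.0254$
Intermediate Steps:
$z = 13$ ($z = 12 + 1 = 13$)
$j{\left(t \right)} = 13$
$\frac{r{\left(180 \right)} + 21 \cdot 704}{-46029 + j{\left(3 \right)}} = \frac{180^{2} + 21 \cdot 704}{-46029 + 13} = \frac{32400 + 14784}{-46016} = 47184 \left(- \frac{1}{46016}\right) = - \frac{2949}{2876}$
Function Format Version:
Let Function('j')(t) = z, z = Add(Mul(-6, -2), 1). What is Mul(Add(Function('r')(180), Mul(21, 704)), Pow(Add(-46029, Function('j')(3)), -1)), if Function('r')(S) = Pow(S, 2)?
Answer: Rational(-2949, 2876) ≈ -1.0254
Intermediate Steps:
z = 13 (z = Add(12, 1) = 13)
Function('j')(t) = 13
Mul(Add(Function('r')(180), Mul(21, 704)), Pow(Add(-46029, Function('j')(3)), -1)) = Mul(Add(Pow(180, 2), Mul(21, 704)), Pow(Add(-46029, 13), -1)) = Mul(Add(32400, 14784), Pow(-46016, -1)) = Mul(47184, Rational(-1, 46016)) = Rational(-2949, 2876)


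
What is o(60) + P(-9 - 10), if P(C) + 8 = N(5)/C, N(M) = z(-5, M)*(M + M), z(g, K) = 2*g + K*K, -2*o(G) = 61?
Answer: -1763/38 ≈ -46.395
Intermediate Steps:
o(G) = -61/2 (o(G) = -½*61 = -61/2)
z(g, K) = K² + 2*g (z(g, K) = 2*g + K² = K² + 2*g)
N(M) = 2*M*(-10 + M²) (N(M) = (M² + 2*(-5))*(M + M) = (M² - 10)*(2*M) = (-10 + M²)*(2*M) = 2*M*(-10 + M²))
P(C) = -8 + 150/C (P(C) = -8 + (2*5*(-10 + 5²))/C = -8 + (2*5*(-10 + 25))/C = -8 + (2*5*15)/C = -8 + 150/C)
o(60) + P(-9 - 10) = -61/2 + (-8 + 150/(-9 - 10)) = -61/2 + (-8 + 150/(-19)) = -61/2 + (-8 + 150*(-1/19)) = -61/2 + (-8 - 150/19) = -61/2 - 302/19 = -1763/38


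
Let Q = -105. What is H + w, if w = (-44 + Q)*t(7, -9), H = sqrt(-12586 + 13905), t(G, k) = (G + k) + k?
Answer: 1639 + sqrt(1319) ≈ 1675.3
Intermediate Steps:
t(G, k) = G + 2*k
H = sqrt(1319) ≈ 36.318
w = 1639 (w = (-44 - 105)*(7 + 2*(-9)) = -149*(7 - 18) = -149*(-11) = 1639)
H + w = sqrt(1319) + 1639 = 1639 + sqrt(1319)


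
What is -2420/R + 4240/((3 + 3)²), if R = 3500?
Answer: 184411/1575 ≈ 117.09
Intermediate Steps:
-2420/R + 4240/((3 + 3)²) = -2420/3500 + 4240/((3 + 3)²) = -2420*1/3500 + 4240/(6²) = -121/175 + 4240/36 = -121/175 + 4240*(1/36) = -121/175 + 1060/9 = 184411/1575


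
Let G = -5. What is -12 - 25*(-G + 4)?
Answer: -237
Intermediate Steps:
-12 - 25*(-G + 4) = -12 - 25*(-1*(-5) + 4) = -12 - 25*(5 + 4) = -12 - 25*9 = -12 - 225 = -237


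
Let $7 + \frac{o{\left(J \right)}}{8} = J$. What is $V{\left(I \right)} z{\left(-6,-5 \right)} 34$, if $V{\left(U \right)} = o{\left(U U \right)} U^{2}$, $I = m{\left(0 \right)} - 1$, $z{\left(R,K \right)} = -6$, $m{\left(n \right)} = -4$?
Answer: $-734400$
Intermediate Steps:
$o{\left(J \right)} = -56 + 8 J$
$I = -5$ ($I = -4 - 1 = -5$)
$V{\left(U \right)} = U^{2} \left(-56 + 8 U^{2}\right)$ ($V{\left(U \right)} = \left(-56 + 8 U U\right) U^{2} = \left(-56 + 8 U^{2}\right) U^{2} = U^{2} \left(-56 + 8 U^{2}\right)$)
$V{\left(I \right)} z{\left(-6,-5 \right)} 34 = 8 \left(-5\right)^{2} \left(-7 + \left(-5\right)^{2}\right) \left(-6\right) 34 = 8 \cdot 25 \left(-7 + 25\right) \left(-6\right) 34 = 8 \cdot 25 \cdot 18 \left(-6\right) 34 = 3600 \left(-6\right) 34 = \left(-21600\right) 34 = -734400$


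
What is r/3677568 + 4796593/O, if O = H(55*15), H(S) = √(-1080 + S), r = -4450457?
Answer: -4450457/3677568 - 4796593*I*√255/255 ≈ -1.2102 - 3.0037e+5*I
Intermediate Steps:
O = I*√255 (O = √(-1080 + 55*15) = √(-1080 + 825) = √(-255) = I*√255 ≈ 15.969*I)
r/3677568 + 4796593/O = -4450457/3677568 + 4796593/((I*√255)) = -4450457*1/3677568 + 4796593*(-I*√255/255) = -4450457/3677568 - 4796593*I*√255/255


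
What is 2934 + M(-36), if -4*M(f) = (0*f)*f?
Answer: 2934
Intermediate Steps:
M(f) = 0 (M(f) = -0*f*f/4 = -0*f = -¼*0 = 0)
2934 + M(-36) = 2934 + 0 = 2934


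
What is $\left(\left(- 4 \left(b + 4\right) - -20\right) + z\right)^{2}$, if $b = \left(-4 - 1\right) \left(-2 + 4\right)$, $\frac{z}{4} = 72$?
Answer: $110224$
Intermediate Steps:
$z = 288$ ($z = 4 \cdot 72 = 288$)
$b = -10$ ($b = \left(-5\right) 2 = -10$)
$\left(\left(- 4 \left(b + 4\right) - -20\right) + z\right)^{2} = \left(\left(- 4 \left(-10 + 4\right) - -20\right) + 288\right)^{2} = \left(\left(\left(-4\right) \left(-6\right) + 20\right) + 288\right)^{2} = \left(\left(24 + 20\right) + 288\right)^{2} = \left(44 + 288\right)^{2} = 332^{2} = 110224$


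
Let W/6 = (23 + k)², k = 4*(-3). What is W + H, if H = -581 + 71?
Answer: 216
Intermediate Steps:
H = -510
k = -12
W = 726 (W = 6*(23 - 12)² = 6*11² = 6*121 = 726)
W + H = 726 - 510 = 216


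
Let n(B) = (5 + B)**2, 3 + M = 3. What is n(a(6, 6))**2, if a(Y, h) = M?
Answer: 625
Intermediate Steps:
M = 0 (M = -3 + 3 = 0)
a(Y, h) = 0
n(a(6, 6))**2 = ((5 + 0)**2)**2 = (5**2)**2 = 25**2 = 625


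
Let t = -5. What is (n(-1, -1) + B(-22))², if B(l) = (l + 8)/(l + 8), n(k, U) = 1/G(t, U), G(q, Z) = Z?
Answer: 0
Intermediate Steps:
n(k, U) = 1/U
B(l) = 1 (B(l) = (8 + l)/(8 + l) = 1)
(n(-1, -1) + B(-22))² = (1/(-1) + 1)² = (-1 + 1)² = 0² = 0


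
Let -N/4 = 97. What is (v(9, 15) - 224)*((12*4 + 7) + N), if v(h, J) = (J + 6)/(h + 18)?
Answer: 74333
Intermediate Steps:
N = -388 (N = -4*97 = -388)
v(h, J) = (6 + J)/(18 + h)
(v(9, 15) - 224)*((12*4 + 7) + N) = ((6 + 15)/(18 + 9) - 224)*((12*4 + 7) - 388) = (21/27 - 224)*((48 + 7) - 388) = ((1/27)*21 - 224)*(55 - 388) = (7/9 - 224)*(-333) = -2009/9*(-333) = 74333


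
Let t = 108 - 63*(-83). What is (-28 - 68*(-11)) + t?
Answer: 6057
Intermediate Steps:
t = 5337 (t = 108 + 5229 = 5337)
(-28 - 68*(-11)) + t = (-28 - 68*(-11)) + 5337 = (-28 + 748) + 5337 = 720 + 5337 = 6057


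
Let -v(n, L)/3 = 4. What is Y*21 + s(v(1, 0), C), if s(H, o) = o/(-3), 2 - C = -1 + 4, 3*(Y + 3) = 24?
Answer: 316/3 ≈ 105.33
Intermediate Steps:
Y = 5 (Y = -3 + (⅓)*24 = -3 + 8 = 5)
v(n, L) = -12 (v(n, L) = -3*4 = -12)
C = -1 (C = 2 - (-1 + 4) = 2 - 1*3 = 2 - 3 = -1)
s(H, o) = -o/3
Y*21 + s(v(1, 0), C) = 5*21 - ⅓*(-1) = 105 + ⅓ = 316/3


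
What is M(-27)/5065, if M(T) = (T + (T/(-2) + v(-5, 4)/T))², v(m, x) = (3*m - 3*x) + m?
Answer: 88445/2953908 ≈ 0.029942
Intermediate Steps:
v(m, x) = -3*x + 4*m (v(m, x) = (-3*x + 3*m) + m = -3*x + 4*m)
M(T) = (T/2 - 32/T)² (M(T) = (T + (T/(-2) + (-3*4 + 4*(-5))/T))² = (T + (T*(-½) + (-12 - 20)/T))² = (T + (-T/2 - 32/T))² = (T + (-32/T - T/2))² = (T/2 - 32/T)²)
M(-27)/5065 = ((¼)*(-64 + (-27)²)²/(-27)²)/5065 = ((¼)*(1/729)*(-64 + 729)²)*(1/5065) = ((¼)*(1/729)*665²)*(1/5065) = ((¼)*(1/729)*442225)*(1/5065) = (442225/2916)*(1/5065) = 88445/2953908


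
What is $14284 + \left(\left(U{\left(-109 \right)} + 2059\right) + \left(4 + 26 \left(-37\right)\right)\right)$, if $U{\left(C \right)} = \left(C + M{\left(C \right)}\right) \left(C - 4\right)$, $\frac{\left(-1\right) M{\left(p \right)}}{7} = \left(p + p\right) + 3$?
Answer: $-142363$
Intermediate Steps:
$M{\left(p \right)} = -21 - 14 p$ ($M{\left(p \right)} = - 7 \left(\left(p + p\right) + 3\right) = - 7 \left(2 p + 3\right) = - 7 \left(3 + 2 p\right) = -21 - 14 p$)
$U{\left(C \right)} = \left(-21 - 13 C\right) \left(-4 + C\right)$ ($U{\left(C \right)} = \left(C - \left(21 + 14 C\right)\right) \left(C - 4\right) = \left(-21 - 13 C\right) \left(-4 + C\right)$)
$14284 + \left(\left(U{\left(-109 \right)} + 2059\right) + \left(4 + 26 \left(-37\right)\right)\right) = 14284 + \left(\left(\left(84 - 13 \left(-109\right)^{2} + 31 \left(-109\right)\right) + 2059\right) + \left(4 + 26 \left(-37\right)\right)\right) = 14284 + \left(\left(\left(84 - 154453 - 3379\right) + 2059\right) + \left(4 - 962\right)\right) = 14284 + \left(\left(\left(84 - 154453 - 3379\right) + 2059\right) - 958\right) = 14284 + \left(\left(-157748 + 2059\right) - 958\right) = 14284 - 156647 = -142363$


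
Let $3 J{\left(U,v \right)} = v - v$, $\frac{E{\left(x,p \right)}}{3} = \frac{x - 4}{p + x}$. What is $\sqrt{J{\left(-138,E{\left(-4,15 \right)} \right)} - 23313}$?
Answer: $i \sqrt{23313} \approx 152.69 i$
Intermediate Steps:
$E{\left(x,p \right)} = \frac{3 \left(-4 + x\right)}{p + x}$ ($E{\left(x,p \right)} = 3 \frac{x - 4}{p + x} = 3 \frac{-4 + x}{p + x} = \frac{3 \left(-4 + x\right)}{p + x}$)
$J{\left(U,v \right)} = 0$ ($J{\left(U,v \right)} = \frac{v - v}{3} = \frac{1}{3} \cdot 0 = 0$)
$\sqrt{J{\left(-138,E{\left(-4,15 \right)} \right)} - 23313} = \sqrt{0 - 23313} = \sqrt{-23313} = i \sqrt{23313}$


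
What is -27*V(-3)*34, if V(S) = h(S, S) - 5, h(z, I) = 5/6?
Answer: 3825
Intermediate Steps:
h(z, I) = ⅚ (h(z, I) = 5*(⅙) = ⅚)
V(S) = -25/6 (V(S) = ⅚ - 5 = -25/6)
-27*V(-3)*34 = -27*(-25/6)*34 = (225/2)*34 = 3825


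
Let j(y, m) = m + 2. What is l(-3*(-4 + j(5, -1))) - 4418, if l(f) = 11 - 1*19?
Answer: -4426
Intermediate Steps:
j(y, m) = 2 + m
l(f) = -8 (l(f) = 11 - 19 = -8)
l(-3*(-4 + j(5, -1))) - 4418 = -8 - 4418 = -4426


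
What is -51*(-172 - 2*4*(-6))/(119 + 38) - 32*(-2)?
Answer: 16372/157 ≈ 104.28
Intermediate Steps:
-51*(-172 - 2*4*(-6))/(119 + 38) - 32*(-2) = -51*(-172 - 8*(-6))/157 + 64 = -51*(-172 + 48)/157 + 64 = -(-6324)/157 + 64 = -51*(-124/157) + 64 = 6324/157 + 64 = 16372/157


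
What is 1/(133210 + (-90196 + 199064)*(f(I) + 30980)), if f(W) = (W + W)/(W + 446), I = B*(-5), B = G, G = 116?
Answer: 67/226045021390 ≈ 2.9640e-10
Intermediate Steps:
B = 116
I = -580 (I = 116*(-5) = -580)
f(W) = 2*W/(446 + W) (f(W) = (2*W)/(446 + W) = 2*W/(446 + W))
1/(133210 + (-90196 + 199064)*(f(I) + 30980)) = 1/(133210 + (-90196 + 199064)*(2*(-580)/(446 - 580) + 30980)) = 1/(133210 + 108868*(2*(-580)/(-134) + 30980)) = 1/(133210 + 108868*(2*(-580)*(-1/134) + 30980)) = 1/(133210 + 108868*(580/67 + 30980)) = 1/(133210 + 108868*(2076240/67)) = 1/(133210 + 226036096320/67) = 1/(226045021390/67) = 67/226045021390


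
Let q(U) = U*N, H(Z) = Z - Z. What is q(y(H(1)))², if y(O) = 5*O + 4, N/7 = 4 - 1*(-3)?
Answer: 38416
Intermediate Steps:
H(Z) = 0
N = 49 (N = 7*(4 - 1*(-3)) = 7*(4 + 3) = 7*7 = 49)
y(O) = 4 + 5*O
q(U) = 49*U (q(U) = U*49 = 49*U)
q(y(H(1)))² = (49*(4 + 5*0))² = (49*(4 + 0))² = (49*4)² = 196² = 38416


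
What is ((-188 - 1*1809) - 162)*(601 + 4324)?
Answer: -10633075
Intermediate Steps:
((-188 - 1*1809) - 162)*(601 + 4324) = ((-188 - 1809) - 162)*4925 = (-1997 - 162)*4925 = -2159*4925 = -10633075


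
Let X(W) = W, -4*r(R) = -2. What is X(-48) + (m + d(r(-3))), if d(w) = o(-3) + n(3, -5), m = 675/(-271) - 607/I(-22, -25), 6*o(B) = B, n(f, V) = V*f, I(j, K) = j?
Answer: -114470/2981 ≈ -38.400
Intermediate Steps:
r(R) = 1/2 (r(R) = -1/4*(-2) = 1/2)
o(B) = B/6
m = 149647/5962 (m = 675/(-271) - 607/(-22) = 675*(-1/271) - 607*(-1/22) = -675/271 + 607/22 = 149647/5962 ≈ 25.100)
d(w) = -31/2 (d(w) = (1/6)*(-3) - 5*3 = -1/2 - 15 = -31/2)
X(-48) + (m + d(r(-3))) = -48 + (149647/5962 - 31/2) = -48 + 28618/2981 = -114470/2981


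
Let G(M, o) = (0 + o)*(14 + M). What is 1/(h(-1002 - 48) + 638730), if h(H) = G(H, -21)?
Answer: 1/660486 ≈ 1.5140e-6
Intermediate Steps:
G(M, o) = o*(14 + M)
h(H) = -294 - 21*H (h(H) = -21*(14 + H) = -294 - 21*H)
1/(h(-1002 - 48) + 638730) = 1/((-294 - 21*(-1002 - 48)) + 638730) = 1/((-294 - 21*(-1050)) + 638730) = 1/((-294 + 22050) + 638730) = 1/(21756 + 638730) = 1/660486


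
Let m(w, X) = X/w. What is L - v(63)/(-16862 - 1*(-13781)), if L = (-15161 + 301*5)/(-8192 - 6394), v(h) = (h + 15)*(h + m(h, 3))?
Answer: 10213172/4033029 ≈ 2.5324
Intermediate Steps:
v(h) = (15 + h)*(h + 3/h) (v(h) = (h + 15)*(h + 3/h) = (15 + h)*(h + 3/h))
L = 2276/2431 (L = (-15161 + 1505)/(-14586) = -13656*(-1/14586) = 2276/2431 ≈ 0.93624)
L - v(63)/(-16862 - 1*(-13781)) = 2276/2431 - (3 + 63**2 + 15*63 + 45/63)/(-16862 - 1*(-13781)) = 2276/2431 - (3 + 3969 + 945 + 45*(1/63))/(-16862 + 13781) = 2276/2431 - (3 + 3969 + 945 + 5/7)/(-3081) = 2276/2431 - 34424*(-1)/(7*3081) = 2276/2431 - 1*(-2648/1659) = 2276/2431 + 2648/1659 = 10213172/4033029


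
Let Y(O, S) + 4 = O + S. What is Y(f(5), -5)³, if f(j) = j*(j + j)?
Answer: 68921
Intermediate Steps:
f(j) = 2*j² (f(j) = j*(2*j) = 2*j²)
Y(O, S) = -4 + O + S (Y(O, S) = -4 + (O + S) = -4 + O + S)
Y(f(5), -5)³ = (-4 + 2*5² - 5)³ = (-4 + 2*25 - 5)³ = (-4 + 50 - 5)³ = 41³ = 68921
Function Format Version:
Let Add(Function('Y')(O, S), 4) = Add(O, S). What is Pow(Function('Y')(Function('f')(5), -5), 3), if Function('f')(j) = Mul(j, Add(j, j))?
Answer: 68921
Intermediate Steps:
Function('f')(j) = Mul(2, Pow(j, 2)) (Function('f')(j) = Mul(j, Mul(2, j)) = Mul(2, Pow(j, 2)))
Function('Y')(O, S) = Add(-4, O, S) (Function('Y')(O, S) = Add(-4, Add(O, S)) = Add(-4, O, S))
Pow(Function('Y')(Function('f')(5), -5), 3) = Pow(Add(-4, Mul(2, Pow(5, 2)), -5), 3) = Pow(Add(-4, Mul(2, 25), -5), 3) = Pow(Add(-4, 50, -5), 3) = Pow(41, 3) = 68921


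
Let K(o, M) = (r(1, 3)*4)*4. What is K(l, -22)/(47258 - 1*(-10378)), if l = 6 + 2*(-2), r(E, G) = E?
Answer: 4/14409 ≈ 0.00027760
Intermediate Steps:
l = 2 (l = 6 - 4 = 2)
K(o, M) = 16 (K(o, M) = (1*4)*4 = 4*4 = 16)
K(l, -22)/(47258 - 1*(-10378)) = 16/(47258 - 1*(-10378)) = 16/(47258 + 10378) = 16/57636 = 16*(1/57636) = 4/14409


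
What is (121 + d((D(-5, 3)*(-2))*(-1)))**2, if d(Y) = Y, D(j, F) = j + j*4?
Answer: 5041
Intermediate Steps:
D(j, F) = 5*j (D(j, F) = j + 4*j = 5*j)
(121 + d((D(-5, 3)*(-2))*(-1)))**2 = (121 + ((5*(-5))*(-2))*(-1))**2 = (121 - 25*(-2)*(-1))**2 = (121 + 50*(-1))**2 = (121 - 50)**2 = 71**2 = 5041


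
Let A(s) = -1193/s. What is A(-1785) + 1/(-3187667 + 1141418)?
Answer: 813724424/1217518155 ≈ 0.66835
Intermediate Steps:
A(-1785) + 1/(-3187667 + 1141418) = -1193/(-1785) + 1/(-3187667 + 1141418) = -1193*(-1/1785) + 1/(-2046249) = 1193/1785 - 1/2046249 = 813724424/1217518155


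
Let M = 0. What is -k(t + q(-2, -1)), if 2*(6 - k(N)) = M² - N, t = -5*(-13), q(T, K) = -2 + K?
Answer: -37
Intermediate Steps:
t = 65
k(N) = 6 + N/2 (k(N) = 6 - (0² - N)/2 = 6 - (0 - N)/2 = 6 - (-1)*N/2 = 6 + N/2)
-k(t + q(-2, -1)) = -(6 + (65 + (-2 - 1))/2) = -(6 + (65 - 3)/2) = -(6 + (½)*62) = -(6 + 31) = -1*37 = -37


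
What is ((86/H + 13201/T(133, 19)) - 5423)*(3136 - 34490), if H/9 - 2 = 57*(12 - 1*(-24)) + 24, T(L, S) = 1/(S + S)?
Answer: -145485899451832/9351 ≈ -1.5558e+10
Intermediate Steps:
T(L, S) = 1/(2*S)
H = 18702 (H = 18 + 9*(57*(12 - 1*(-24)) + 24) = 18 + 9*(57*(12 + 24) + 24) = 18 + 9*(57*36 + 24) = 18 + 9*(2052 + 24) = 18 + 9*2076 = 18 + 18684 = 18702)
((86/H + 13201/T(133, 19)) - 5423)*(3136 - 34490) = ((86/18702 + 13201/(((1/2)/19))) - 5423)*(3136 - 34490) = ((86*(1/18702) + 13201/(((1/2)*(1/19)))) - 5423)*(-31354) = ((43/9351 + 13201/(1/38)) - 5423)*(-31354) = ((43/9351 + 13201*38) - 5423)*(-31354) = ((43/9351 + 501638) - 5423)*(-31354) = (4690816981/9351 - 5423)*(-31354) = (4640106508/9351)*(-31354) = -145485899451832/9351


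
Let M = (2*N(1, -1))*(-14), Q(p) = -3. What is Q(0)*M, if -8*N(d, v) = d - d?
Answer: 0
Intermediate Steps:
N(d, v) = 0 (N(d, v) = -(d - d)/8 = -⅛*0 = 0)
M = 0 (M = (2*0)*(-14) = 0*(-14) = 0)
Q(0)*M = -3*0 = 0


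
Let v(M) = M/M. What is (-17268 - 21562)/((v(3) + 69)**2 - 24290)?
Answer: 3883/1939 ≈ 2.0026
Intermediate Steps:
v(M) = 1
(-17268 - 21562)/((v(3) + 69)**2 - 24290) = (-17268 - 21562)/((1 + 69)**2 - 24290) = -38830/(70**2 - 24290) = -38830/(4900 - 24290) = -38830/(-19390) = -38830*(-1/19390) = 3883/1939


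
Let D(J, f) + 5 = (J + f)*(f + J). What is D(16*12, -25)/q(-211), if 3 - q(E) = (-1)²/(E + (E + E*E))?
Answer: 307414129/33074 ≈ 9294.7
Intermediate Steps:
D(J, f) = -5 + (J + f)² (D(J, f) = -5 + (J + f)*(f + J) = -5 + (J + f)*(J + f) = -5 + (J + f)²)
q(E) = 3 - 1/(E² + 2*E) (q(E) = 3 - (-1)²/(E + (E + E*E)) = 3 - 1/(E + (E + E²)) = 3 - 1/(E² + 2*E))
D(16*12, -25)/q(-211) = (-5 + (16*12 - 25)²)/(((-1 + 3*(-211)² + 6*(-211))/((-211)*(2 - 211)))) = (-5 + (192 - 25)²)/((-1/211*(-1 + 3*44521 - 1266)/(-209))) = (-5 + 167²)/((-1/211*(-1/209)*(-1 + 133563 - 1266))) = (-5 + 27889)/((-1/211*(-1/209)*132296)) = 27884/(132296/44099) = 27884*(44099/132296) = 307414129/33074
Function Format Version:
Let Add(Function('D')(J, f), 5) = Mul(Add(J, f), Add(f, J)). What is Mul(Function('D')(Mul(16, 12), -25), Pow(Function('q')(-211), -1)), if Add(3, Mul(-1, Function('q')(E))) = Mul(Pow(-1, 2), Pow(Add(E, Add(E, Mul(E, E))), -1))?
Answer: Rational(307414129, 33074) ≈ 9294.7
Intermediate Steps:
Function('D')(J, f) = Add(-5, Pow(Add(J, f), 2)) (Function('D')(J, f) = Add(-5, Mul(Add(J, f), Add(f, J))) = Add(-5, Mul(Add(J, f), Add(J, f))) = Add(-5, Pow(Add(J, f), 2)))
Function('q')(E) = Add(3, Mul(-1, Pow(Add(Pow(E, 2), Mul(2, E)), -1))) (Function('q')(E) = Add(3, Mul(-1, Mul(Pow(-1, 2), Pow(Add(E, Add(E, Mul(E, E))), -1)))) = Add(3, Mul(-1, Mul(1, Pow(Add(E, Add(E, Pow(E, 2))), -1)))) = Add(3, Mul(-1, Mul(1, Pow(Add(Pow(E, 2), Mul(2, E)), -1)))) = Add(3, Mul(-1, Pow(Add(Pow(E, 2), Mul(2, E)), -1))))
Mul(Function('D')(Mul(16, 12), -25), Pow(Function('q')(-211), -1)) = Mul(Add(-5, Pow(Add(Mul(16, 12), -25), 2)), Pow(Mul(Pow(-211, -1), Pow(Add(2, -211), -1), Add(-1, Mul(3, Pow(-211, 2)), Mul(6, -211))), -1)) = Mul(Add(-5, Pow(Add(192, -25), 2)), Pow(Mul(Rational(-1, 211), Pow(-209, -1), Add(-1, Mul(3, 44521), -1266)), -1)) = Mul(Add(-5, Pow(167, 2)), Pow(Mul(Rational(-1, 211), Rational(-1, 209), Add(-1, 133563, -1266)), -1)) = Mul(Add(-5, 27889), Pow(Mul(Rational(-1, 211), Rational(-1, 209), 132296), -1)) = Mul(27884, Pow(Rational(132296, 44099), -1)) = Mul(27884, Rational(44099, 132296)) = Rational(307414129, 33074)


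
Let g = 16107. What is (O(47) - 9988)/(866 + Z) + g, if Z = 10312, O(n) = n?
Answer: 180034105/11178 ≈ 16106.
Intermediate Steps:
(O(47) - 9988)/(866 + Z) + g = (47 - 9988)/(866 + 10312) + 16107 = -9941/11178 + 16107 = 180034105/11178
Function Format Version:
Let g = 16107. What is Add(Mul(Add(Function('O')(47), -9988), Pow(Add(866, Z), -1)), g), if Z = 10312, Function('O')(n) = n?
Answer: Rational(180034105, 11178) ≈ 16106.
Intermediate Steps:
Add(Mul(Add(Function('O')(47), -9988), Pow(Add(866, Z), -1)), g) = Add(Mul(Add(47, -9988), Pow(Add(866, 10312), -1)), 16107) = Add(Mul(-9941, Pow(11178, -1)), 16107) = Add(Mul(-9941, Rational(1, 11178)), 16107) = Add(Rational(-9941, 11178), 16107) = Rational(180034105, 11178)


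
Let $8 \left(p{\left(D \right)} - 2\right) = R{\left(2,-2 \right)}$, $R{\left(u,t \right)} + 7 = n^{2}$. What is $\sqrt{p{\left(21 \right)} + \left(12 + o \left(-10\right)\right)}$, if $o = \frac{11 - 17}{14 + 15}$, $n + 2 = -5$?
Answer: $\frac{\sqrt{71717}}{58} \approx 4.6172$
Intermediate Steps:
$n = -7$ ($n = -2 - 5 = -7$)
$R{\left(u,t \right)} = 42$ ($R{\left(u,t \right)} = -7 + \left(-7\right)^{2} = -7 + 49 = 42$)
$p{\left(D \right)} = \frac{29}{4}$ ($p{\left(D \right)} = 2 + \frac{1}{8} \cdot 42 = 2 + \frac{21}{4} = \frac{29}{4}$)
$o = - \frac{6}{29} \approx -0.2069$
$\sqrt{p{\left(21 \right)} + \left(12 + o \left(-10\right)\right)} = \sqrt{\frac{29}{4} + \left(12 - - \frac{60}{29}\right)} = \sqrt{\frac{29}{4} + \left(12 + \frac{60}{29}\right)} = \sqrt{\frac{29}{4} + \frac{408}{29}} = \sqrt{\frac{2473}{116}} = \frac{\sqrt{71717}}{58}$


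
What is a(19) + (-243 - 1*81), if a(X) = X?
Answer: -305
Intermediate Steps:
a(19) + (-243 - 1*81) = 19 + (-243 - 1*81) = 19 + (-243 - 81) = 19 - 324 = -305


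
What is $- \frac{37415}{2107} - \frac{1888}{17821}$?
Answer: $- \frac{95821533}{5364121} \approx -17.863$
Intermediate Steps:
$- \frac{37415}{2107} - \frac{1888}{17821} = \left(-37415\right) \frac{1}{2107} - \frac{1888}{17821} = - \frac{5345}{301} - \frac{1888}{17821} = - \frac{95821533}{5364121}$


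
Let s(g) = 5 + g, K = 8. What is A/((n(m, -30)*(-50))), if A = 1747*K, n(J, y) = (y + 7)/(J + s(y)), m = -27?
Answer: -363376/575 ≈ -631.96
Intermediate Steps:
n(J, y) = (7 + y)/(5 + J + y) (n(J, y) = (y + 7)/(J + (5 + y)) = (7 + y)/(5 + J + y))
A = 13976 (A = 1747*8 = 13976)
A/((n(m, -30)*(-50))) = 13976/((((7 - 30)/(5 - 27 - 30))*(-50))) = 13976/(((-23/(-52))*(-50))) = 13976/((-1/52*(-23)*(-50))) = 13976/(((23/52)*(-50))) = 13976/(-575/26) = 13976*(-26/575) = -363376/575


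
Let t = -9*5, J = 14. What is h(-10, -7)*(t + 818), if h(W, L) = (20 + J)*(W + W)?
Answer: -525640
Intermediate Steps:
t = -45
h(W, L) = 68*W (h(W, L) = (20 + 14)*(W + W) = 34*(2*W) = 68*W)
h(-10, -7)*(t + 818) = (68*(-10))*(-45 + 818) = -680*773 = -525640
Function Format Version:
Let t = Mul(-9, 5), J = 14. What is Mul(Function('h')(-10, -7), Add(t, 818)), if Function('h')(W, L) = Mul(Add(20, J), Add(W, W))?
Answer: -525640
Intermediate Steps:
t = -45
Function('h')(W, L) = Mul(68, W) (Function('h')(W, L) = Mul(Add(20, 14), Add(W, W)) = Mul(34, Mul(2, W)) = Mul(68, W))
Mul(Function('h')(-10, -7), Add(t, 818)) = Mul(Mul(68, -10), Add(-45, 818)) = Mul(-680, 773) = -525640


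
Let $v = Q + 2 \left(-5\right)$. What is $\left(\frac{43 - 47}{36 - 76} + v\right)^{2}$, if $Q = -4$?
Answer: $\frac{19321}{100} \approx 193.21$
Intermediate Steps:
$v = -14$ ($v = -4 + 2 \left(-5\right) = -4 - 10 = -14$)
$\left(\frac{43 - 47}{36 - 76} + v\right)^{2} = \left(\frac{43 - 47}{36 - 76} - 14\right)^{2} = \left(- \frac{4}{-40} - 14\right)^{2} = \left(\left(-4\right) \left(- \frac{1}{40}\right) - 14\right)^{2} = \left(\frac{1}{10} - 14\right)^{2} = \left(- \frac{139}{10}\right)^{2} = \frac{19321}{100}$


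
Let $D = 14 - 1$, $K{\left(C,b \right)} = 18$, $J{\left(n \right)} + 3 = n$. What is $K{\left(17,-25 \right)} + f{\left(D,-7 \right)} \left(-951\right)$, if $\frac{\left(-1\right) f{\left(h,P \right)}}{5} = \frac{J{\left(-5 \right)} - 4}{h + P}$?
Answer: $-9492$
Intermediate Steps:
$J{\left(n \right)} = -3 + n$
$D = 13$
$f{\left(h,P \right)} = \frac{60}{P + h}$ ($f{\left(h,P \right)} = - 5 \frac{\left(-3 - 5\right) - 4}{h + P} = - 5 \frac{-8 - 4}{P + h} = - 5 \left(- \frac{12}{P + h}\right) = \frac{60}{P + h}$)
$K{\left(17,-25 \right)} + f{\left(D,-7 \right)} \left(-951\right) = 18 + \frac{60}{-7 + 13} \left(-951\right) = 18 + \frac{60}{6} \left(-951\right) = 18 + 60 \cdot \frac{1}{6} \left(-951\right) = 18 + 10 \left(-951\right) = 18 - 9510 = -9492$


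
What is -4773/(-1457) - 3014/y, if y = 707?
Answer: -1016887/1030099 ≈ -0.98717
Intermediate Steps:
-4773/(-1457) - 3014/y = -4773/(-1457) - 3014/707 = -4773*(-1/1457) - 3014*1/707 = 4773/1457 - 3014/707 = -1016887/1030099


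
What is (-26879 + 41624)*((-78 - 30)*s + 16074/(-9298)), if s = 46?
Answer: -340672446405/4649 ≈ -7.3279e+7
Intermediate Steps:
(-26879 + 41624)*((-78 - 30)*s + 16074/(-9298)) = (-26879 + 41624)*((-78 - 30)*46 + 16074/(-9298)) = 14745*(-108*46 + 16074*(-1/9298)) = 14745*(-4968 - 8037/4649) = 14745*(-23104269/4649) = -340672446405/4649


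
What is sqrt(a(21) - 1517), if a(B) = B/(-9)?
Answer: I*sqrt(13674)/3 ≈ 38.979*I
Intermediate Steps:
a(B) = -B/9 (a(B) = B*(-1/9) = -B/9)
sqrt(a(21) - 1517) = sqrt(-1/9*21 - 1517) = sqrt(-7/3 - 1517) = sqrt(-4558/3) = I*sqrt(13674)/3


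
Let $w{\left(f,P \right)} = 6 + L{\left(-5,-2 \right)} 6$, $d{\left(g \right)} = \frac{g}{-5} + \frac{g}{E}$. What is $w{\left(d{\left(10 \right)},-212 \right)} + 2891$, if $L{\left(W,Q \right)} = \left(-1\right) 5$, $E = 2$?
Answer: $2867$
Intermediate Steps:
$d{\left(g \right)} = \frac{3 g}{10}$ ($d{\left(g \right)} = \frac{g}{-5} + \frac{g}{2} = g \left(- \frac{1}{5}\right) + g \frac{1}{2} = - \frac{g}{5} + \frac{g}{2} = \frac{3 g}{10}$)
$L{\left(W,Q \right)} = -5$
$w{\left(f,P \right)} = -24$ ($w{\left(f,P \right)} = 6 - 30 = -24$)
$w{\left(d{\left(10 \right)},-212 \right)} + 2891 = -24 + 2891 = 2867$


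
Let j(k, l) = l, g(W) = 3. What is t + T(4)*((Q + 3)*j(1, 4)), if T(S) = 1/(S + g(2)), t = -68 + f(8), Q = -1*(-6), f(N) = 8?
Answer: -384/7 ≈ -54.857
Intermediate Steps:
Q = 6
t = -60 (t = -68 + 8 = -60)
T(S) = 1/(3 + S) (T(S) = 1/(S + 3) = 1/(3 + S))
t + T(4)*((Q + 3)*j(1, 4)) = -60 + ((6 + 3)*4)/(3 + 4) = -60 + (9*4)/7 = -60 + (1/7)*36 = -60 + 36/7 = -384/7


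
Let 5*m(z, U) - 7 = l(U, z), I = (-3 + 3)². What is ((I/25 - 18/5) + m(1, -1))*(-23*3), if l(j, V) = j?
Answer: 828/5 ≈ 165.60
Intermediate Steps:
I = 0 (I = 0² = 0)
m(z, U) = 7/5 + U/5
((I/25 - 18/5) + m(1, -1))*(-23*3) = ((0/25 - 18/5) + (7/5 + (⅕)*(-1)))*(-23*3) = ((0*(1/25) - 18*⅕) + (7/5 - ⅕))*(-69) = ((0 - 18/5) + 6/5)*(-69) = (-18/5 + 6/5)*(-69) = -12/5*(-69) = 828/5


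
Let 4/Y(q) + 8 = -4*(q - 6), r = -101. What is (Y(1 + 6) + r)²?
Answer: 92416/9 ≈ 10268.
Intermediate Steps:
Y(q) = 4/(16 - 4*q) (Y(q) = 4/(-8 - 4*(q - 6)) = 4/(-8 - 4*(-6 + q)) = 4/(-8 + (24 - 4*q)) = 4/(16 - 4*q))
(Y(1 + 6) + r)² = (-1/(-4 + (1 + 6)) - 101)² = (-1/(-4 + 7) - 101)² = (-1/3 - 101)² = (-1*⅓ - 101)² = (-⅓ - 101)² = (-304/3)² = 92416/9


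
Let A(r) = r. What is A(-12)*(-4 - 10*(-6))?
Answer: -672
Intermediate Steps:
A(-12)*(-4 - 10*(-6)) = -12*(-4 - 10*(-6)) = -12*(-4 + 60) = -12*56 = -672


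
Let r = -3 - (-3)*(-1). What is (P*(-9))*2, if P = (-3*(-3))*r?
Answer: 972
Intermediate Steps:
r = -6 (r = -3 - 3*1 = -3 - 3 = -6)
P = -54 (P = -3*(-3)*(-6) = 9*(-6) = -54)
(P*(-9))*2 = -54*(-9)*2 = 486*2 = 972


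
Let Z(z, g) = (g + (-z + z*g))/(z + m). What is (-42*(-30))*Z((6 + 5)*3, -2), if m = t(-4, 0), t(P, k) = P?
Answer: -127260/29 ≈ -4388.3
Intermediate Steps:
m = -4
Z(z, g) = (g - z + g*z)/(-4 + z) (Z(z, g) = (g + (-z + z*g))/(z - 4) = (g + (-z + g*z))/(-4 + z) = (g - z + g*z)/(-4 + z))
(-42*(-30))*Z((6 + 5)*3, -2) = (-42*(-30))*((-2 - (6 + 5)*3 - 2*(6 + 5)*3)/(-4 + (6 + 5)*3)) = 1260*((-2 - 11*3 - 22*3)/(-4 + 11*3)) = 1260*((-2 - 1*33 - 2*33)/(-4 + 33)) = 1260*((-2 - 33 - 66)/29) = 1260*((1/29)*(-101)) = 1260*(-101/29) = -127260/29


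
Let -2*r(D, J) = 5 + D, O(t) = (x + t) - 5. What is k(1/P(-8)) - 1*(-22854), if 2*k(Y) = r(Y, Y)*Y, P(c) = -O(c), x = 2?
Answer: 2765320/121 ≈ 22854.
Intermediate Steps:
O(t) = -3 + t (O(t) = (2 + t) - 5 = -3 + t)
r(D, J) = -5/2 - D/2 (r(D, J) = -(5 + D)/2 = -5/2 - D/2)
P(c) = 3 - c (P(c) = -(-3 + c) = 3 - c)
k(Y) = Y*(-5/2 - Y/2)/2 (k(Y) = ((-5/2 - Y/2)*Y)/2 = (Y*(-5/2 - Y/2))/2 = Y*(-5/2 - Y/2)/2)
k(1/P(-8)) - 1*(-22854) = -(5 + 1/(3 - 1*(-8)))/(4*(3 - 1*(-8))) - 1*(-22854) = -(5 + 1/(3 + 8))/(4*(3 + 8)) + 22854 = -¼*(5 + 1/11)/11 + 22854 = -¼*1/11*(5 + 1/11) + 22854 = -¼*1/11*56/11 + 22854 = -14/121 + 22854 = 2765320/121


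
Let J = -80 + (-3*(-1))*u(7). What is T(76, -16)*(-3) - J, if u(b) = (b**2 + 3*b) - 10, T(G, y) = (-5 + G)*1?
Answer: -313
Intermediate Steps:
T(G, y) = -5 + G
u(b) = -10 + b**2 + 3*b
J = 100 (J = -80 + (-3*(-1))*(-10 + 7**2 + 3*7) = -80 + 3*(-10 + 49 + 21) = -80 + 3*60 = -80 + 180 = 100)
T(76, -16)*(-3) - J = (-5 + 76)*(-3) - 1*100 = 71*(-3) - 100 = -213 - 100 = -313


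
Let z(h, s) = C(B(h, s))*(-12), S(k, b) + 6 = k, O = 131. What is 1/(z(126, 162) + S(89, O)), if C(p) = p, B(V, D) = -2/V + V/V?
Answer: 21/1495 ≈ 0.014047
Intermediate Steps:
B(V, D) = 1 - 2/V (B(V, D) = -2/V + 1 = 1 - 2/V)
S(k, b) = -6 + k
z(h, s) = -12*(-2 + h)/h (z(h, s) = ((-2 + h)/h)*(-12) = -12*(-2 + h)/h)
1/(z(126, 162) + S(89, O)) = 1/((-12 + 24/126) + (-6 + 89)) = 1/((-12 + 24*(1/126)) + 83) = 1/((-12 + 4/21) + 83) = 1/(-248/21 + 83) = 1/(1495/21) = 21/1495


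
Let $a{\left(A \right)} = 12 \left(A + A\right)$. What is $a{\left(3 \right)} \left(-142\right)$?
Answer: $-10224$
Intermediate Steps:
$a{\left(A \right)} = 24 A$ ($a{\left(A \right)} = 12 \cdot 2 A = 24 A$)
$a{\left(3 \right)} \left(-142\right) = 24 \cdot 3 \left(-142\right) = 72 \left(-142\right) = -10224$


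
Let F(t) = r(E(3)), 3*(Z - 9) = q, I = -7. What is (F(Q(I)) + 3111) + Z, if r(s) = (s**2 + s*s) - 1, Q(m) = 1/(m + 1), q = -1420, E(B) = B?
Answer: 7991/3 ≈ 2663.7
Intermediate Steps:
Q(m) = 1/(1 + m)
Z = -1393/3 (Z = 9 + (1/3)*(-1420) = 9 - 1420/3 = -1393/3 ≈ -464.33)
r(s) = -1 + 2*s**2 (r(s) = (s**2 + s**2) - 1 = 2*s**2 - 1 = -1 + 2*s**2)
F(t) = 17 (F(t) = -1 + 2*3**2 = -1 + 2*9 = -1 + 18 = 17)
(F(Q(I)) + 3111) + Z = (17 + 3111) - 1393/3 = 3128 - 1393/3 = 7991/3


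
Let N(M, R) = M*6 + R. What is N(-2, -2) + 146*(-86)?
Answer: -12570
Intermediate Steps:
N(M, R) = R + 6*M (N(M, R) = 6*M + R = R + 6*M)
N(-2, -2) + 146*(-86) = (-2 + 6*(-2)) + 146*(-86) = (-2 - 12) - 12556 = -14 - 12556 = -12570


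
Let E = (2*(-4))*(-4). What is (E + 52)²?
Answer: 7056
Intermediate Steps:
E = 32 (E = -8*(-4) = 32)
(E + 52)² = (32 + 52)² = 84² = 7056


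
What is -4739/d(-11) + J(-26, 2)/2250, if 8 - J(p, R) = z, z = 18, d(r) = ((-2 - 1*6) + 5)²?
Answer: -13164/25 ≈ -526.56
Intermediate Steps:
d(r) = 9 (d(r) = ((-2 - 6) + 5)² = (-8 + 5)² = (-3)² = 9)
J(p, R) = -10 (J(p, R) = 8 - 1*18 = 8 - 18 = -10)
-4739/d(-11) + J(-26, 2)/2250 = -4739/9 - 10/2250 = -4739*⅑ - 10*1/2250 = -4739/9 - 1/225 = -13164/25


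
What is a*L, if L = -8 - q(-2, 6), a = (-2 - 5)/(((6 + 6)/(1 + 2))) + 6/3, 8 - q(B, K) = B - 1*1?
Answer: -19/4 ≈ -4.7500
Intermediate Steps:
q(B, K) = 9 - B (q(B, K) = 8 - (B - 1*1) = 8 - (B - 1) = 8 - (-1 + B) = 8 + (1 - B) = 9 - B)
a = ¼ (a = -7/(12/3) + 6*(⅓) = -7/(12*(⅓)) + 2 = -7/4 + 2 = ¼ ≈ 0.25000)
L = -19 (L = -8 - (9 - 1*(-2)) = -8 - (9 + 2) = -8 - 1*11 = -8 - 11 = -19)
a*L = (¼)*(-19) = -19/4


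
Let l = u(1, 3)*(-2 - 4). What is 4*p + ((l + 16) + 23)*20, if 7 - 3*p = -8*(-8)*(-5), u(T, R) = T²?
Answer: 1096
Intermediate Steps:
l = -6 (l = 1²*(-2 - 4) = 1*(-6) = -6)
p = 109 (p = 7/3 - (-8*(-8))*(-5)/3 = 7/3 - 64*(-5)/3 = 7/3 - ⅓*(-320) = 7/3 + 320/3 = 109)
4*p + ((l + 16) + 23)*20 = 4*109 + ((-6 + 16) + 23)*20 = 436 + (10 + 23)*20 = 436 + 33*20 = 436 + 660 = 1096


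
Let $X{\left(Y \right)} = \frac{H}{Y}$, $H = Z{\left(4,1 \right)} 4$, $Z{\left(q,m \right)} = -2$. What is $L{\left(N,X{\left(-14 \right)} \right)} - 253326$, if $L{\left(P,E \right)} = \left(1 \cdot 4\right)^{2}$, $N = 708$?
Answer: $-253310$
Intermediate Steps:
$H = -8$ ($H = \left(-2\right) 4 = -8$)
$X{\left(Y \right)} = - \frac{8}{Y}$
$L{\left(P,E \right)} = 16$ ($L{\left(P,E \right)} = 4^{2} = 16$)
$L{\left(N,X{\left(-14 \right)} \right)} - 253326 = 16 - 253326 = -253310$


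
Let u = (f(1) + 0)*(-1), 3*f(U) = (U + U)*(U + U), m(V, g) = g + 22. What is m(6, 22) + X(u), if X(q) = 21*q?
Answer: 16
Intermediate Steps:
m(V, g) = 22 + g
f(U) = 4*U²/3 (f(U) = ((U + U)*(U + U))/3 = ((2*U)*(2*U))/3 = (4*U²)/3 = 4*U²/3)
u = -4/3 (u = ((4/3)*1² + 0)*(-1) = ((4/3)*1 + 0)*(-1) = (4/3 + 0)*(-1) = (4/3)*(-1) = -4/3 ≈ -1.3333)
m(6, 22) + X(u) = (22 + 22) + 21*(-4/3) = 44 - 28 = 16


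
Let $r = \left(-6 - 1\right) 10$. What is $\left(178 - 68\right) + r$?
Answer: $40$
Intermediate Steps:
$r = -70$ ($r = \left(-7\right) 10 = -70$)
$\left(178 - 68\right) + r = \left(178 - 68\right) - 70 = 110 - 70 = 40$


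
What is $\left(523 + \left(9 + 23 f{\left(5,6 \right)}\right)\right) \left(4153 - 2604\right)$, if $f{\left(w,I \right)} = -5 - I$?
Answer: $432171$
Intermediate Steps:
$\left(523 + \left(9 + 23 f{\left(5,6 \right)}\right)\right) \left(4153 - 2604\right) = \left(523 + \left(9 + 23 \left(-5 - 6\right)\right)\right) \left(4153 - 2604\right) = \left(523 + \left(9 + 23 \left(-5 - 6\right)\right)\right) 1549 = \left(523 + \left(9 + 23 \left(-11\right)\right)\right) 1549 = \left(523 + \left(9 - 253\right)\right) 1549 = \left(523 - 244\right) 1549 = 279 \cdot 1549 = 432171$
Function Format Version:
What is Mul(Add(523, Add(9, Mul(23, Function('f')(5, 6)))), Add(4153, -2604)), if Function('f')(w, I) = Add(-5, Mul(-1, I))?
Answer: 432171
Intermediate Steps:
Mul(Add(523, Add(9, Mul(23, Function('f')(5, 6)))), Add(4153, -2604)) = Mul(Add(523, Add(9, Mul(23, Add(-5, Mul(-1, 6))))), Add(4153, -2604)) = Mul(Add(523, Add(9, Mul(23, Add(-5, -6)))), 1549) = Mul(Add(523, Add(9, Mul(23, -11))), 1549) = Mul(Add(523, Add(9, -253)), 1549) = Mul(Add(523, -244), 1549) = Mul(279, 1549) = 432171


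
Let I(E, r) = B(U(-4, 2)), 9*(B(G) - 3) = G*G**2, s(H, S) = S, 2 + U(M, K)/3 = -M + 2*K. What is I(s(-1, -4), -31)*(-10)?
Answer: -6510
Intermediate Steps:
U(M, K) = -6 - 3*M + 6*K (U(M, K) = -6 + 3*(-M + 2*K) = -6 + (-3*M + 6*K) = -6 - 3*M + 6*K)
B(G) = 3 + G**3/9 (B(G) = 3 + (G*G**2)/9 = 3 + G**3/9)
I(E, r) = 651 (I(E, r) = 3 + (-6 - 3*(-4) + 6*2)**3/9 = 3 + (-6 + 12 + 12)**3/9 = 3 + (1/9)*18**3 = 3 + (1/9)*5832 = 3 + 648 = 651)
I(s(-1, -4), -31)*(-10) = 651*(-10) = -6510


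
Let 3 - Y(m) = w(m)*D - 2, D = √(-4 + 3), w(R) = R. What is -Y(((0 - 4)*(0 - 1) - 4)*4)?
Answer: -5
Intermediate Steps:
D = I (D = √(-1) = I ≈ 1.0*I)
Y(m) = 5 - I*m (Y(m) = 3 - (m*I - 2) = 3 - (I*m - 2) = 3 - (-2 + I*m) = 3 + (2 - I*m) = 5 - I*m)
-Y(((0 - 4)*(0 - 1) - 4)*4) = -(5 - I*((0 - 4)*(0 - 1) - 4)*4) = -(5 - I*(-4*(-1) - 4)*4) = -(5 - I*(4 - 4)*4) = -(5 - I*0*4) = -(5 - 1*I*0) = -(5 + 0) = -1*5 = -5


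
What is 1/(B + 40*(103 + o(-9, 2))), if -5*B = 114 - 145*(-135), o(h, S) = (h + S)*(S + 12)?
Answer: -5/18689 ≈ -0.00026754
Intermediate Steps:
o(h, S) = (12 + S)*(S + h) (o(h, S) = (S + h)*(12 + S) = (12 + S)*(S + h))
B = -19689/5 (B = -(114 - 145*(-135))/5 = -(114 + 19575)/5 = -1/5*19689 = -19689/5 ≈ -3937.8)
1/(B + 40*(103 + o(-9, 2))) = 1/(-19689/5 + 40*(103 + (2**2 + 12*2 + 12*(-9) + 2*(-9)))) = 1/(-19689/5 + 40*(103 + (4 + 24 - 108 - 18))) = 1/(-19689/5 + 40*(103 - 98)) = 1/(-19689/5 + 40*5) = 1/(-19689/5 + 200) = 1/(-18689/5) = -5/18689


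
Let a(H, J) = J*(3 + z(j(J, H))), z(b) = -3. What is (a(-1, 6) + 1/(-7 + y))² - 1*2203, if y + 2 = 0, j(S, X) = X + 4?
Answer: -178442/81 ≈ -2203.0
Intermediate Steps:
j(S, X) = 4 + X
y = -2 (y = -2 + 0 = -2)
a(H, J) = 0 (a(H, J) = J*(3 - 3) = J*0 = 0)
(a(-1, 6) + 1/(-7 + y))² - 1*2203 = (0 + 1/(-7 - 2))² - 1*2203 = (0 + 1/(-9))² - 2203 = (0 - ⅑)² - 2203 = (-⅑)² - 2203 = 1/81 - 2203 = -178442/81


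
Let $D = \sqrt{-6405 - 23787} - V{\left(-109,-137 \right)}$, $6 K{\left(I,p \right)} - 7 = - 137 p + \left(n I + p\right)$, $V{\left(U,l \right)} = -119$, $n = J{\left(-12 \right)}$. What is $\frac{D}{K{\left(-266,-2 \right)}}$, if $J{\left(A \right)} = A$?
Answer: $\frac{238}{1157} + \frac{8 i \sqrt{1887}}{1157} \approx 0.2057 + 0.30036 i$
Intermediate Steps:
$n = -12$
$K{\left(I,p \right)} = \frac{7}{6} - 2 I - \frac{68 p}{3}$ ($K{\left(I,p \right)} = \frac{7}{6} + \frac{- 137 p - \left(- p + 12 I\right)}{6} = \frac{7}{6} + \frac{- 136 p - 12 I}{6} = \frac{7}{6} - \left(2 I + \frac{68 p}{3}\right) = \frac{7}{6} - 2 I - \frac{68 p}{3}$)
$D = 119 + 4 i \sqrt{1887}$ ($D = \sqrt{-6405 - 23787} - -119 = \sqrt{-30192} + 119 = 4 i \sqrt{1887} + 119 = 119 + 4 i \sqrt{1887} \approx 119.0 + 173.76 i$)
$\frac{D}{K{\left(-266,-2 \right)}} = \frac{119 + 4 i \sqrt{1887}}{\frac{7}{6} - -532 - - \frac{136}{3}} = \frac{119 + 4 i \sqrt{1887}}{\frac{7}{6} + 532 + \frac{136}{3}} = \frac{119 + 4 i \sqrt{1887}}{\frac{1157}{2}} = \left(119 + 4 i \sqrt{1887}\right) \frac{2}{1157} = \frac{238}{1157} + \frac{8 i \sqrt{1887}}{1157}$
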